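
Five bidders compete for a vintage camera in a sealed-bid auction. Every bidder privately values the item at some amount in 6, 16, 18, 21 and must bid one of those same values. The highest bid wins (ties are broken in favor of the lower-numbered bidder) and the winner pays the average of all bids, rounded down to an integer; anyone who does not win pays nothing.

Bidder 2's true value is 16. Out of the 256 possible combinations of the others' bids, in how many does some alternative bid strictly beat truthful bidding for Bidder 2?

Others bid (6, 6, 6, 18): truth gives 0; bid 18 gives 6 > 0. Violating.
Others bid (6, 6, 6, 21): truth gives 0; bid 21 gives 4 > 0. Violating.
Others bid (6, 6, 16, 18): truth gives 0; bid 18 gives 4 > 0. Violating.
Others bid (6, 6, 16, 21): truth gives 0; bid 21 gives 2 > 0. Violating.
Others bid (6, 6, 6, 6): truth gives 8; no alternative beats it.
Others bid (6, 6, 6, 16): truth gives 6; no alternative beats it.
(Checking all 256 profiles: 78 have a profitable deviation, 178 do not.)

78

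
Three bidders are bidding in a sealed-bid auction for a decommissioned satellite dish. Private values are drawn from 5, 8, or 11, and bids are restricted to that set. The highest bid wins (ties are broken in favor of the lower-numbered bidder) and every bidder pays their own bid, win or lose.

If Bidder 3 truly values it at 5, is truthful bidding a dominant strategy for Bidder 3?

Consider the case where Bidder 1 bids 5 and Bidder 2 bids 5.
Truthful bid 5: loses but pays 5, utility -5.
Bid 8 instead: wins, pays 8, utility 5 - 8 = -3.
Since -3 > -5, bidding 8 is strictly better here, so truthful bidding is not dominant.

No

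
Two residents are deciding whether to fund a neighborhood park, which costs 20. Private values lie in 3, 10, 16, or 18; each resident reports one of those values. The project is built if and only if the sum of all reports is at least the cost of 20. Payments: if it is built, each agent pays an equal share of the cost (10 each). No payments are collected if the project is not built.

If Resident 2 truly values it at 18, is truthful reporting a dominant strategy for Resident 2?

Check each profile of the others' reports and compare truth against every alternative report.
Others report (3): truth gives 8, best alternative gives 0.
Others report (10): truth gives 8, best alternative gives 8.
Others report (16): truth gives 8, best alternative gives 8.
Others report (18): truth gives 8, best alternative gives 8.
In every case the truthful report is at least as good as any alternative, so it is a dominant strategy.

Yes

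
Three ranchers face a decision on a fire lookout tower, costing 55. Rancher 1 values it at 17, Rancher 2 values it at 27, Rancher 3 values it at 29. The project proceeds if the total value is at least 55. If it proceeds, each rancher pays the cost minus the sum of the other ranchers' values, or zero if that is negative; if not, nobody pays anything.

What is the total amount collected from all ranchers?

20

Total value 73 ≥ cost 55, so it is built.
Rancher 1: others sum to 56; max(0, 55 - 56) = 0.
Rancher 2: others sum to 46; max(0, 55 - 46) = 9.
Rancher 3: others sum to 44; max(0, 55 - 44) = 11.
Total collected = 0 + 9 + 11 = 20.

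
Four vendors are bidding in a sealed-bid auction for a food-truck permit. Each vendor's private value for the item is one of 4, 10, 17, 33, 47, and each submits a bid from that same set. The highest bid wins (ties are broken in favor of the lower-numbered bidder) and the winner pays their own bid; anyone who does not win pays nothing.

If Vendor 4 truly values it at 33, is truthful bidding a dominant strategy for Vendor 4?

Consider the case where Vendor 1 bids 4, Vendor 2 bids 4 and Vendor 3 bids 4.
Truthful bid 33: wins, pays 33, utility 33 - 33 = 0.
Bid 10 instead: wins, pays 10, utility 33 - 10 = 23.
Since 23 > 0, bidding 10 is strictly better here, so truthful bidding is not dominant.

No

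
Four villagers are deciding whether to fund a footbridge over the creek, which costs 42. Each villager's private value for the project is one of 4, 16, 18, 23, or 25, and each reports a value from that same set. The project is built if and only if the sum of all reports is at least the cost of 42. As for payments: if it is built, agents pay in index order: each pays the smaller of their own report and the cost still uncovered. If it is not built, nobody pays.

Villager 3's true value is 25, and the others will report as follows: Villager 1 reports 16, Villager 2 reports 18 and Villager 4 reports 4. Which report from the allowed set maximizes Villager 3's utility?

4

Report 4: project built, pays 4, utility 25 - 4 = 21.
Report 16: project built, pays 8, utility 25 - 8 = 17.
Report 18: project built, pays 8, utility 25 - 8 = 17.
Report 23: project built, pays 8, utility 25 - 8 = 17.
Report 25: project built, pays 8, utility 25 - 8 = 17.
The best choice is 4 with utility 21.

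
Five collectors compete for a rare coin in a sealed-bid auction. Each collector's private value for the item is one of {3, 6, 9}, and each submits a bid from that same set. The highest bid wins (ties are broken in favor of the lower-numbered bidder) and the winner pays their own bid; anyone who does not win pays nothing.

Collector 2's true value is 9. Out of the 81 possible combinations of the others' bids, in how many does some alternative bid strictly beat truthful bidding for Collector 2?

8

Others bid (3, 3, 3, 3): truth gives 0; bid 6 gives 3 > 0. Violating.
Others bid (3, 3, 3, 6): truth gives 0; bid 6 gives 3 > 0. Violating.
Others bid (3, 3, 6, 3): truth gives 0; bid 6 gives 3 > 0. Violating.
Others bid (3, 3, 6, 6): truth gives 0; bid 6 gives 3 > 0. Violating.
Others bid (3, 3, 3, 9): truth gives 0; no alternative beats it.
Others bid (3, 3, 6, 9): truth gives 0; no alternative beats it.
(Checking all 81 profiles: 8 have a profitable deviation, 73 do not.)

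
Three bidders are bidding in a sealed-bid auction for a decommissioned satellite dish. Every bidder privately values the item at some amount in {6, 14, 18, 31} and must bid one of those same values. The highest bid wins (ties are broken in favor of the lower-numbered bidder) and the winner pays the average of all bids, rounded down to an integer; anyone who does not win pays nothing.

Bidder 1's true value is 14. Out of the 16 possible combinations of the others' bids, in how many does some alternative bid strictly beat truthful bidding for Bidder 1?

1

Others bid (6, 6): truth gives 6; bid 6 gives 8 > 6. Violating.
Others bid (6, 14): truth gives 3; no alternative beats it.
Others bid (6, 18): truth gives 0; no alternative beats it.
(Checking all 16 profiles: 1 has a profitable deviation, 15 do not.)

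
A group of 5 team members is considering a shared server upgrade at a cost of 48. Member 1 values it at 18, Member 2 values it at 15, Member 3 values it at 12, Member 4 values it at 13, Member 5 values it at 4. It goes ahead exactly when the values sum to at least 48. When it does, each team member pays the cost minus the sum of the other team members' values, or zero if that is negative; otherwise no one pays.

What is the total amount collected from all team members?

5

Total value 62 ≥ cost 48, so it is built.
Member 1: others sum to 44; max(0, 48 - 44) = 4.
Member 2: others sum to 47; max(0, 48 - 47) = 1.
Member 3: others sum to 50; max(0, 48 - 50) = 0.
Member 4: others sum to 49; max(0, 48 - 49) = 0.
Member 5: others sum to 58; max(0, 48 - 58) = 0.
Total collected = 4 + 1 + 0 + 0 + 0 = 5.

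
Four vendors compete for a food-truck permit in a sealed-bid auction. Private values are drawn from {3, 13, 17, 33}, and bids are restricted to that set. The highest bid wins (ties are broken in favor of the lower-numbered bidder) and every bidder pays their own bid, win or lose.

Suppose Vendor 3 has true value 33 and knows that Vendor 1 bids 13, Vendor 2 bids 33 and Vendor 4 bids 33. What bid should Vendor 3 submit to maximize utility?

Bid 3: loses but pays 3, utility -3.
Bid 13: loses but pays 13, utility -13.
Bid 17: loses but pays 17, utility -17.
Bid 33: loses but pays 33, utility -33.
The best choice is 3 with utility -3.

3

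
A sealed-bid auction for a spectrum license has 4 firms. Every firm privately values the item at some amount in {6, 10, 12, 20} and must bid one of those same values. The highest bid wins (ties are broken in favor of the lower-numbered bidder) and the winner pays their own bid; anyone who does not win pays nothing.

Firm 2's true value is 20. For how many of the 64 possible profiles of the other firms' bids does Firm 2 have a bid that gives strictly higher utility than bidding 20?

Others bid (6, 6, 6): truth gives 0; bid 10 gives 10 > 0. Violating.
Others bid (6, 6, 10): truth gives 0; bid 10 gives 10 > 0. Violating.
Others bid (6, 6, 12): truth gives 0; bid 12 gives 8 > 0. Violating.
Others bid (6, 10, 6): truth gives 0; bid 10 gives 10 > 0. Violating.
Others bid (6, 6, 20): truth gives 0; no alternative beats it.
Others bid (6, 10, 20): truth gives 0; no alternative beats it.
(Checking all 64 profiles: 18 have a profitable deviation, 46 do not.)

18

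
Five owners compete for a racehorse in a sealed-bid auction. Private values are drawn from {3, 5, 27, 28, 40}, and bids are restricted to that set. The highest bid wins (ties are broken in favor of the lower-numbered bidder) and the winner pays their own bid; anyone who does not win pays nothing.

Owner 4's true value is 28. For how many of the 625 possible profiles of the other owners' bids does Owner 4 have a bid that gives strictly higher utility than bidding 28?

Others bid (3, 3, 3, 3): truth gives 0; bid 5 gives 23 > 0. Violating.
Others bid (3, 3, 3, 5): truth gives 0; bid 5 gives 23 > 0. Violating.
Others bid (3, 3, 3, 27): truth gives 0; bid 27 gives 1 > 0. Violating.
Others bid (3, 3, 5, 3): truth gives 0; bid 27 gives 1 > 0. Violating.
Others bid (3, 3, 3, 28): truth gives 0; no alternative beats it.
Others bid (3, 3, 3, 40): truth gives 0; no alternative beats it.
(Checking all 625 profiles: 24 have a profitable deviation, 601 do not.)

24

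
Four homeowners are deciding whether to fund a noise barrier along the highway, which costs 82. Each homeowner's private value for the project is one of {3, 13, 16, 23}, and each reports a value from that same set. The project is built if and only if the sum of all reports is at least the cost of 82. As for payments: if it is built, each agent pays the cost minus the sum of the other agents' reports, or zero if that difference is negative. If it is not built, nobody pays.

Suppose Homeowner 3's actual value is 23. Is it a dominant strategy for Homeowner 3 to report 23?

Check each profile of the others' reports and compare truth against every alternative report.
Others report (16, 23, 23): truth gives 3, best alternative gives 0.
Others report (23, 16, 23): truth gives 3, best alternative gives 0.
Others report (23, 23, 16): truth gives 3, best alternative gives 0.
Others report (23, 23, 23): truth gives 10, best alternative gives 10.
Others report (3, 3, 3): truth gives 0, best alternative gives 0.
Others report (3, 3, 13): truth gives 0, best alternative gives 0.
(Remaining 58 profiles checked similarly; truth is weakly best in each.)
In every case the truthful report is at least as good as any alternative, so it is a dominant strategy.

Yes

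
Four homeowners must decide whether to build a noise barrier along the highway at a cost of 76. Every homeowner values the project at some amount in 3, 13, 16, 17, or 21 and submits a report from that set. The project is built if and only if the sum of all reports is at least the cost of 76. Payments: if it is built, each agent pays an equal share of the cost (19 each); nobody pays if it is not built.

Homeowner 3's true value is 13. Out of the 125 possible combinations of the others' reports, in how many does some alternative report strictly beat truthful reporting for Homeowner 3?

Others report (21, 21, 21): truth gives -6; report 3 gives 0 > -6. Violating.
Others report (3, 3, 3): truth gives 0; no alternative beats it.
Others report (3, 3, 13): truth gives 0; no alternative beats it.
(Checking all 125 profiles: 1 has a profitable deviation, 124 do not.)

1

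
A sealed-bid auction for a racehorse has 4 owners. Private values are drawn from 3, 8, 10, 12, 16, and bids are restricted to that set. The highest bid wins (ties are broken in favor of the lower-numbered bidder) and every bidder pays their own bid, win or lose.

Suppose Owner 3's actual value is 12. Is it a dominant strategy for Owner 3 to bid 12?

Consider the case where Owner 1 bids 3, Owner 2 bids 3 and Owner 4 bids 3.
Truthful bid 12: wins, pays 12, utility 12 - 12 = 0.
Bid 8 instead: wins, pays 8, utility 12 - 8 = 4.
Since 4 > 0, bidding 8 is strictly better here, so truthful bidding is not dominant.

No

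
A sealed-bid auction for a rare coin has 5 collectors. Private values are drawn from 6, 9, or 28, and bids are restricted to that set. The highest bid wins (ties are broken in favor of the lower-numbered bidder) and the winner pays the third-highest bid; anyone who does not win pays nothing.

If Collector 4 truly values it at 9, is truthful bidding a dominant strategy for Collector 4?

Consider the case where Collector 1 bids 6, Collector 2 bids 6, Collector 3 bids 6 and Collector 5 bids 28.
Truthful bid 9: loses, pays 0, utility 0.
Bid 28 instead: wins, pays 6, utility 9 - 6 = 3.
Since 3 > 0, bidding 28 is strictly better here, so truthful bidding is not dominant.

No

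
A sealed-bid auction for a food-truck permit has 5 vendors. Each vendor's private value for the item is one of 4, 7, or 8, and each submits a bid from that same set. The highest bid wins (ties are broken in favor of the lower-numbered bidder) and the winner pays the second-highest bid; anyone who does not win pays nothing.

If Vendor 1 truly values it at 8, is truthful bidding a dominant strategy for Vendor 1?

Yes

Check each profile of the others' bids and compare truth against every alternative bid.
Others bid (4, 4, 4, 4): truth gives 4, best alternative gives 4.
Others bid (4, 4, 4, 7): truth gives 1, best alternative gives 1.
Others bid (4, 4, 7, 4): truth gives 1, best alternative gives 1.
Others bid (4, 4, 7, 7): truth gives 1, best alternative gives 1.
Others bid (4, 7, 4, 4): truth gives 1, best alternative gives 1.
Others bid (4, 7, 4, 7): truth gives 1, best alternative gives 1.
(Remaining 75 profiles checked similarly; truth is weakly best in each.)
In every case the truthful bid is at least as good as any alternative, so it is a dominant strategy.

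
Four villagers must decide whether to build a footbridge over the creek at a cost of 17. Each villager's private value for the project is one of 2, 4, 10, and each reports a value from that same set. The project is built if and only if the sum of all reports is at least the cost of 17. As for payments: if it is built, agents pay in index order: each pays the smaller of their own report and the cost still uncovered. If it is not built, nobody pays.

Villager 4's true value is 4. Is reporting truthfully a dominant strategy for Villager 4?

Yes

Check each profile of the others' reports and compare truth against every alternative report.
Others report (2, 10, 10): truth gives 4, best alternative gives 4.
Others report (4, 4, 10): truth gives 4, best alternative gives 4.
Others report (4, 10, 4): truth gives 4, best alternative gives 4.
Others report (4, 10, 10): truth gives 4, best alternative gives 4.
Others report (10, 2, 10): truth gives 4, best alternative gives 4.
Others report (10, 4, 4): truth gives 4, best alternative gives 4.
(Remaining 21 profiles checked similarly; truth is weakly best in each.)
In every case the truthful report is at least as good as any alternative, so it is a dominant strategy.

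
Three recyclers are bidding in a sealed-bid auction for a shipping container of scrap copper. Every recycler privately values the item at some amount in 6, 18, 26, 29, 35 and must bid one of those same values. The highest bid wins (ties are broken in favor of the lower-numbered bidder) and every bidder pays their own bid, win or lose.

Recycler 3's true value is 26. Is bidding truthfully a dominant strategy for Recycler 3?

Consider the case where Recycler 1 bids 6 and Recycler 2 bids 6.
Truthful bid 26: wins, pays 26, utility 26 - 26 = 0.
Bid 18 instead: wins, pays 18, utility 26 - 18 = 8.
Since 8 > 0, bidding 18 is strictly better here, so truthful bidding is not dominant.

No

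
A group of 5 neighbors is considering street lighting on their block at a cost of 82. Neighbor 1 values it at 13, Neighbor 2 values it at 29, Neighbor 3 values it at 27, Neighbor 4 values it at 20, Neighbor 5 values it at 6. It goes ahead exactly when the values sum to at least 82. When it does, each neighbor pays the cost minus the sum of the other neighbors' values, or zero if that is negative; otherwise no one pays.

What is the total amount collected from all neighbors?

37

Total value 95 ≥ cost 82, so it is built.
Neighbor 1: others sum to 82; max(0, 82 - 82) = 0.
Neighbor 2: others sum to 66; max(0, 82 - 66) = 16.
Neighbor 3: others sum to 68; max(0, 82 - 68) = 14.
Neighbor 4: others sum to 75; max(0, 82 - 75) = 7.
Neighbor 5: others sum to 89; max(0, 82 - 89) = 0.
Total collected = 0 + 16 + 14 + 7 + 0 = 37.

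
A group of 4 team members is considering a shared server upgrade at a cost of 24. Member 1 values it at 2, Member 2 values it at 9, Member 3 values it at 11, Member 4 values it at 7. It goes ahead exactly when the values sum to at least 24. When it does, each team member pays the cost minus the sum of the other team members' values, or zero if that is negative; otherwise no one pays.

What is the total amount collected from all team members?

12

Total value 29 ≥ cost 24, so it is built.
Member 1: others sum to 27; max(0, 24 - 27) = 0.
Member 2: others sum to 20; max(0, 24 - 20) = 4.
Member 3: others sum to 18; max(0, 24 - 18) = 6.
Member 4: others sum to 22; max(0, 24 - 22) = 2.
Total collected = 0 + 4 + 6 + 2 = 12.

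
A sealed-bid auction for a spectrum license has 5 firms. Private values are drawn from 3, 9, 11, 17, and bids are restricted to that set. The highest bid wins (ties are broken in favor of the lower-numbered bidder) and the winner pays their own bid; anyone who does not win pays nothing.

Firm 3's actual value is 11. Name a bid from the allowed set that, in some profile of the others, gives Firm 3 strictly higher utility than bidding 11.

9

Suppose Firm 1 bids 3, Firm 2 bids 3, Firm 4 bids 3 and Firm 5 bids 3.
Bid 11: wins, pays 11, utility 11 - 11 = 0.
Bid 9: wins, pays 9, utility 11 - 9 = 2.
So bidding 9 beats truth here (2 > 0).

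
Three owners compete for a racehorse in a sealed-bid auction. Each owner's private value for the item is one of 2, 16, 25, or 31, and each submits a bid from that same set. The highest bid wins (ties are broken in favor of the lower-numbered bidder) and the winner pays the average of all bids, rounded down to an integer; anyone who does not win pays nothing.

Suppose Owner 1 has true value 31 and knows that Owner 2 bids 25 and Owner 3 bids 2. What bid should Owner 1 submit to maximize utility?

Bid 2: loses, pays 0, utility 0.
Bid 16: loses, pays 0, utility 0.
Bid 25: wins, pays 17, utility 31 - 17 = 14.
Bid 31: wins, pays 19, utility 31 - 19 = 12.
The best choice is 25 with utility 14.

25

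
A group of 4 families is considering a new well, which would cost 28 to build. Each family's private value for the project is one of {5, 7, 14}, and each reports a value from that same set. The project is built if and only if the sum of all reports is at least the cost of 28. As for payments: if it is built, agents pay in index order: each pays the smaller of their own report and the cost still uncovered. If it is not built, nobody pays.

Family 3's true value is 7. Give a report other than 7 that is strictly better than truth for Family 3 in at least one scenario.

5

Suppose Family 1 reports 5, Family 2 reports 5 and Family 4 reports 14.
Report 7: project built, pays 7, utility 7 - 7 = 0.
Report 5: project built, pays 5, utility 7 - 5 = 2.
So reporting 5 beats truth here (2 > 0).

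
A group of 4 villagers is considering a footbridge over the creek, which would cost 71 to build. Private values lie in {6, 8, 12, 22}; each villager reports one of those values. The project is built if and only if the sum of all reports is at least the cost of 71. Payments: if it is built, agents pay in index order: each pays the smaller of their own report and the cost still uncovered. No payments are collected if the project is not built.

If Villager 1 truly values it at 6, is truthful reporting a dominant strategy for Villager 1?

Yes

Check each profile of the others' reports and compare truth against every alternative report.
Others report (22, 22, 22): truth gives 0, best alternative gives -2.
Others report (6, 6, 6): truth gives 0, best alternative gives 0.
Others report (6, 6, 8): truth gives 0, best alternative gives 0.
Others report (6, 6, 12): truth gives 0, best alternative gives 0.
Others report (6, 6, 22): truth gives 0, best alternative gives 0.
Others report (6, 8, 6): truth gives 0, best alternative gives 0.
(Remaining 58 profiles checked similarly; truth is weakly best in each.)
In every case the truthful report is at least as good as any alternative, so it is a dominant strategy.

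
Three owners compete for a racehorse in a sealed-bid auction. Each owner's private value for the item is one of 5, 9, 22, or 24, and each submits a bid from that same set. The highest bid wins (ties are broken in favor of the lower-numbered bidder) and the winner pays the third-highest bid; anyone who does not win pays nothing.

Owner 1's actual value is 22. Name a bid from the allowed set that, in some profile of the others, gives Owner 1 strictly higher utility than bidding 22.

Suppose Owner 2 bids 5 and Owner 3 bids 24.
Bid 22: loses, pays 0, utility 0.
Bid 24: wins, pays 5, utility 22 - 5 = 17.
So bidding 24 beats truth here (17 > 0).

24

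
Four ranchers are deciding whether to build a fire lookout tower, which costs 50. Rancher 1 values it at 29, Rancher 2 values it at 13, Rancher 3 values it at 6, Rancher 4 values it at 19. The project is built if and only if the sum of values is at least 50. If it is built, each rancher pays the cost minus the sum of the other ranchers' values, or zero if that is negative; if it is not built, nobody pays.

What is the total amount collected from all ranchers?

14

Total value 67 ≥ cost 50, so it is built.
Rancher 1: others sum to 38; max(0, 50 - 38) = 12.
Rancher 2: others sum to 54; max(0, 50 - 54) = 0.
Rancher 3: others sum to 61; max(0, 50 - 61) = 0.
Rancher 4: others sum to 48; max(0, 50 - 48) = 2.
Total collected = 12 + 0 + 0 + 2 = 14.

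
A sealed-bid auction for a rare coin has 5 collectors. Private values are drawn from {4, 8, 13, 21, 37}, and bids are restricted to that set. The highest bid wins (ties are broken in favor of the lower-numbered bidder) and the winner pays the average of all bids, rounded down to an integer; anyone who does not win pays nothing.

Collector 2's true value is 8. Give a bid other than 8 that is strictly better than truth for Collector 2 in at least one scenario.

Suppose Collector 1 bids 4, Collector 3 bids 4, Collector 4 bids 4 and Collector 5 bids 13.
Bid 8: loses, pays 0, utility 0.
Bid 13: wins, pays 7, utility 8 - 7 = 1.
So bidding 13 beats truth here (1 > 0).

13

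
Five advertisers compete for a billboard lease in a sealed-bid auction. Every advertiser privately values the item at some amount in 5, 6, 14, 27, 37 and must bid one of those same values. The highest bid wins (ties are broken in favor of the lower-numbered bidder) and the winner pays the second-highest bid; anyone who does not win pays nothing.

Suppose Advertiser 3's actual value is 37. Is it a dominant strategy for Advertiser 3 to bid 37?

Yes

Check each profile of the others' bids and compare truth against every alternative bid.
Others bid (5, 27, 5, 5): truth gives 10, best alternative gives 0.
Others bid (5, 27, 5, 6): truth gives 10, best alternative gives 0.
Others bid (5, 27, 5, 14): truth gives 10, best alternative gives 0.
Others bid (5, 27, 5, 27): truth gives 10, best alternative gives 0.
Others bid (5, 27, 6, 5): truth gives 10, best alternative gives 0.
Others bid (5, 27, 6, 6): truth gives 10, best alternative gives 0.
(Remaining 619 profiles checked similarly; truth is weakly best in each.)
In every case the truthful bid is at least as good as any alternative, so it is a dominant strategy.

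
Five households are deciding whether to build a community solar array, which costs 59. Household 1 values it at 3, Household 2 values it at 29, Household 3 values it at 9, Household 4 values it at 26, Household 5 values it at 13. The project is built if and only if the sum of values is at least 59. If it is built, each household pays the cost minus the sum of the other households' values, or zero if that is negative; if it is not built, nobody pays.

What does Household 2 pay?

8

Total value 80 ≥ cost 59, so the project is built.
The other households' values sum to 51.
Cost minus that sum is 59 - 51 = 8.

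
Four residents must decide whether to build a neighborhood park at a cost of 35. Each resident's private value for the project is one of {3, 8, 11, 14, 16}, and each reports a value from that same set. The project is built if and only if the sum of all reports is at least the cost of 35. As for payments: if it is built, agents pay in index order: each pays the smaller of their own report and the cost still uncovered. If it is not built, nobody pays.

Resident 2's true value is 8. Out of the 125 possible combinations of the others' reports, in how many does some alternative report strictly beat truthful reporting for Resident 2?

63

Others report (3, 14, 16): truth gives 0; report 3 gives 5 > 0. Violating.
Others report (3, 16, 14): truth gives 0; report 3 gives 5 > 0. Violating.
Others report (3, 16, 16): truth gives 0; report 3 gives 5 > 0. Violating.
Others report (8, 8, 16): truth gives 0; report 3 gives 5 > 0. Violating.
Others report (3, 3, 3): truth gives 0; no alternative beats it.
Others report (3, 3, 8): truth gives 0; no alternative beats it.
(Checking all 125 profiles: 63 have a profitable deviation, 62 do not.)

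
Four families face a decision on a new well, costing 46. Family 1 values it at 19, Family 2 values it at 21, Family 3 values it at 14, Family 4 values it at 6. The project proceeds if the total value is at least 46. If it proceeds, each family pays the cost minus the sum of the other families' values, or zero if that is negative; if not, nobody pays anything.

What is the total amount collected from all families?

12

Total value 60 ≥ cost 46, so it is built.
Family 1: others sum to 41; max(0, 46 - 41) = 5.
Family 2: others sum to 39; max(0, 46 - 39) = 7.
Family 3: others sum to 46; max(0, 46 - 46) = 0.
Family 4: others sum to 54; max(0, 46 - 54) = 0.
Total collected = 5 + 7 + 0 + 0 = 12.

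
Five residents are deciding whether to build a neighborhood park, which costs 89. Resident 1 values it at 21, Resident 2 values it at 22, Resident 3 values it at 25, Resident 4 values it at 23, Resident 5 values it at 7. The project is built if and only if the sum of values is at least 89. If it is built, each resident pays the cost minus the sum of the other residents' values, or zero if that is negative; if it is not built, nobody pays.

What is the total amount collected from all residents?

Total value 98 ≥ cost 89, so it is built.
Resident 1: others sum to 77; max(0, 89 - 77) = 12.
Resident 2: others sum to 76; max(0, 89 - 76) = 13.
Resident 3: others sum to 73; max(0, 89 - 73) = 16.
Resident 4: others sum to 75; max(0, 89 - 75) = 14.
Resident 5: others sum to 91; max(0, 89 - 91) = 0.
Total collected = 12 + 13 + 16 + 14 + 0 = 55.

55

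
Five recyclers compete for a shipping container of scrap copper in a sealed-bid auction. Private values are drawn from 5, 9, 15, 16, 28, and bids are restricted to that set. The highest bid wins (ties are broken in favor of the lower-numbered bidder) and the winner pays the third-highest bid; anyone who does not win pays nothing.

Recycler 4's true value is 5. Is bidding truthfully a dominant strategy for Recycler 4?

Check each profile of the others' bids and compare truth against every alternative bid.
Others bid (5, 5, 5, 5): truth gives 0, best alternative gives 0.
Others bid (5, 5, 5, 9): truth gives 0, best alternative gives 0.
Others bid (5, 5, 5, 15): truth gives 0, best alternative gives 0.
Others bid (5, 5, 5, 16): truth gives 0, best alternative gives 0.
Others bid (5, 5, 5, 28): truth gives 0, best alternative gives 0.
Others bid (5, 5, 9, 5): truth gives 0, best alternative gives 0.
(Remaining 619 profiles checked similarly; truth is weakly best in each.)
In every case the truthful bid is at least as good as any alternative, so it is a dominant strategy.

Yes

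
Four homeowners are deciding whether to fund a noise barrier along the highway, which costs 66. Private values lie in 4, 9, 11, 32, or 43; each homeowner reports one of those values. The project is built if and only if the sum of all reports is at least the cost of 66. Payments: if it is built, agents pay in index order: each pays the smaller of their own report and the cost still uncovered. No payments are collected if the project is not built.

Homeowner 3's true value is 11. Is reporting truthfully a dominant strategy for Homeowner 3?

Consider the case where Homeowner 1 reports 4, Homeowner 2 reports 11 and Homeowner 4 reports 43.
Truthful report 11: project built, pays 11, utility 11 - 11 = 0.
Report 9 instead: project built, pays 9, utility 11 - 9 = 2.
Since 2 > 0, reporting 9 is strictly better here, so truthful reporting is not dominant.

No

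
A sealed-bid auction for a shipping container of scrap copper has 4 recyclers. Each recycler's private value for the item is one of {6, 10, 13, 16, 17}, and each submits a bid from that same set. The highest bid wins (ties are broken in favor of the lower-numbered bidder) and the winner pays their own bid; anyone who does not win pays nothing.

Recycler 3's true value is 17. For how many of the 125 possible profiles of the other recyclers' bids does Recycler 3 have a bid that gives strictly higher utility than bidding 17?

Others bid (6, 6, 6): truth gives 0; bid 10 gives 7 > 0. Violating.
Others bid (6, 6, 10): truth gives 0; bid 10 gives 7 > 0. Violating.
Others bid (6, 6, 13): truth gives 0; bid 13 gives 4 > 0. Violating.
Others bid (6, 6, 16): truth gives 0; bid 16 gives 1 > 0. Violating.
Others bid (6, 6, 17): truth gives 0; no alternative beats it.
Others bid (6, 10, 17): truth gives 0; no alternative beats it.
(Checking all 125 profiles: 36 have a profitable deviation, 89 do not.)

36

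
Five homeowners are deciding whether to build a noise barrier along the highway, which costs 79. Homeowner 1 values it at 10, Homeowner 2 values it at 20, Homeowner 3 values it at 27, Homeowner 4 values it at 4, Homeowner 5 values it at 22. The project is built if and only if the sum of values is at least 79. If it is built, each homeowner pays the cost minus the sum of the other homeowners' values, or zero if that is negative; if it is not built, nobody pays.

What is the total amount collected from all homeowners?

Total value 83 ≥ cost 79, so it is built.
Homeowner 1: others sum to 73; max(0, 79 - 73) = 6.
Homeowner 2: others sum to 63; max(0, 79 - 63) = 16.
Homeowner 3: others sum to 56; max(0, 79 - 56) = 23.
Homeowner 4: others sum to 79; max(0, 79 - 79) = 0.
Homeowner 5: others sum to 61; max(0, 79 - 61) = 18.
Total collected = 6 + 16 + 23 + 0 + 18 = 63.

63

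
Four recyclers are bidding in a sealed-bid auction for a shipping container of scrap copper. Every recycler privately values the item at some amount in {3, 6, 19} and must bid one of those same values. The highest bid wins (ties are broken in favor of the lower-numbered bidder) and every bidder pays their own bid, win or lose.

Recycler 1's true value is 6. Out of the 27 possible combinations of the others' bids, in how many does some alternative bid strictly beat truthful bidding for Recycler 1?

Others bid (3, 3, 3): truth gives 0; bid 3 gives 3 > 0. Violating.
Others bid (3, 3, 19): truth gives -6; bid 3 gives -3 > -6. Violating.
Others bid (3, 6, 19): truth gives -6; bid 3 gives -3 > -6. Violating.
Others bid (3, 19, 3): truth gives -6; bid 3 gives -3 > -6. Violating.
Others bid (3, 3, 6): truth gives 0; no alternative beats it.
Others bid (3, 6, 3): truth gives 0; no alternative beats it.
(Checking all 27 profiles: 20 have a profitable deviation, 7 do not.)

20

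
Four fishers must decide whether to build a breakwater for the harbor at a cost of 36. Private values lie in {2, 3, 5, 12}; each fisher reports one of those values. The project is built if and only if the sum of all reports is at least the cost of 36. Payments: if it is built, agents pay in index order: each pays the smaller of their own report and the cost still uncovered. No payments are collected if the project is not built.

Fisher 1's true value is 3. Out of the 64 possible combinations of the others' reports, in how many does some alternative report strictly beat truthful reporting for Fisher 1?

Others report (12, 12, 12): truth gives 0; report 2 gives 1 > 0. Violating.
Others report (2, 2, 2): truth gives 0; no alternative beats it.
Others report (2, 2, 3): truth gives 0; no alternative beats it.
(Checking all 64 profiles: 1 has a profitable deviation, 63 do not.)

1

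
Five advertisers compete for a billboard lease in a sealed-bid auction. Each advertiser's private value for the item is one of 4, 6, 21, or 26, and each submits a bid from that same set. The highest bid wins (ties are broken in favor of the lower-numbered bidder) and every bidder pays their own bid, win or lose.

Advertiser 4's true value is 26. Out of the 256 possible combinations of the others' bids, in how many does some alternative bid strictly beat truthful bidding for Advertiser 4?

Others bid (4, 4, 4, 4): truth gives 0; bid 6 gives 20 > 0. Violating.
Others bid (4, 4, 4, 6): truth gives 0; bid 6 gives 20 > 0. Violating.
Others bid (4, 4, 4, 21): truth gives 0; bid 21 gives 5 > 0. Violating.
Others bid (4, 4, 6, 4): truth gives 0; bid 21 gives 5 > 0. Violating.
Others bid (4, 4, 4, 26): truth gives 0; no alternative beats it.
Others bid (4, 4, 6, 26): truth gives 0; no alternative beats it.
(Checking all 256 profiles: 172 have a profitable deviation, 84 do not.)

172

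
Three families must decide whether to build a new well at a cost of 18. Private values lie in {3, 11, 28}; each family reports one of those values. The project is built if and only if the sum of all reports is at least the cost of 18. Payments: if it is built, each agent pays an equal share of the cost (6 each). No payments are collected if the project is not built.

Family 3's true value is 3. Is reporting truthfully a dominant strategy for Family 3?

Check each profile of the others' reports and compare truth against every alternative report.
Others report (3, 11): truth gives 0, best alternative gives -3.
Others report (11, 3): truth gives 0, best alternative gives -3.
Others report (3, 28): truth gives -3, best alternative gives -3.
Others report (11, 11): truth gives -3, best alternative gives -3.
Others report (11, 28): truth gives -3, best alternative gives -3.
Others report (28, 3): truth gives -3, best alternative gives -3.
(Remaining 3 profiles checked similarly; truth is weakly best in each.)
In every case the truthful report is at least as good as any alternative, so it is a dominant strategy.

Yes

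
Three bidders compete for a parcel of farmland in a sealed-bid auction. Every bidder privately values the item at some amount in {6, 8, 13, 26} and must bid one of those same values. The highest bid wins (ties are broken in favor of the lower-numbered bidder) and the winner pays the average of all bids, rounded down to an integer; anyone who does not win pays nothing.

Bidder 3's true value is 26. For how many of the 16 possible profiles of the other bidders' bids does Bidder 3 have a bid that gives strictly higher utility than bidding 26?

4

Others bid (6, 6): truth gives 14; bid 8 gives 20 > 14. Violating.
Others bid (6, 8): truth gives 13; bid 13 gives 17 > 13. Violating.
Others bid (8, 6): truth gives 13; bid 13 gives 17 > 13. Violating.
Others bid (8, 8): truth gives 12; bid 13 gives 17 > 12. Violating.
Others bid (6, 13): truth gives 11; no alternative beats it.
Others bid (6, 26): truth gives 0; no alternative beats it.
(Checking all 16 profiles: 4 have a profitable deviation, 12 do not.)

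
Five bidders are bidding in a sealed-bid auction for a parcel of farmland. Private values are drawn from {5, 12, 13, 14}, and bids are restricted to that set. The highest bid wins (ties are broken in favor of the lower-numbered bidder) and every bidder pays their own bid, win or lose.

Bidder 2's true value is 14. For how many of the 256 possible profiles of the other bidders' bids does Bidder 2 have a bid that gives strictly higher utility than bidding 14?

Others bid (5, 5, 5, 5): truth gives 0; bid 12 gives 2 > 0. Violating.
Others bid (5, 5, 5, 12): truth gives 0; bid 12 gives 2 > 0. Violating.
Others bid (5, 5, 5, 13): truth gives 0; bid 13 gives 1 > 0. Violating.
Others bid (5, 5, 12, 5): truth gives 0; bid 12 gives 2 > 0. Violating.
Others bid (5, 5, 5, 14): truth gives 0; no alternative beats it.
Others bid (5, 5, 12, 14): truth gives 0; no alternative beats it.
(Checking all 256 profiles: 118 have a profitable deviation, 138 do not.)

118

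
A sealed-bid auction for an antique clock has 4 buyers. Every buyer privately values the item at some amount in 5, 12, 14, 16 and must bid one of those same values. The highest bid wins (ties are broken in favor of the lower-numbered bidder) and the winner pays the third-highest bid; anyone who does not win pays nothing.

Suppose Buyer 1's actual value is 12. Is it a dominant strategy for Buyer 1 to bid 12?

No

Consider the case where Buyer 2 bids 5, Buyer 3 bids 5 and Buyer 4 bids 14.
Truthful bid 12: loses, pays 0, utility 0.
Bid 14 instead: wins, pays 5, utility 12 - 5 = 7.
Since 7 > 0, bidding 14 is strictly better here, so truthful bidding is not dominant.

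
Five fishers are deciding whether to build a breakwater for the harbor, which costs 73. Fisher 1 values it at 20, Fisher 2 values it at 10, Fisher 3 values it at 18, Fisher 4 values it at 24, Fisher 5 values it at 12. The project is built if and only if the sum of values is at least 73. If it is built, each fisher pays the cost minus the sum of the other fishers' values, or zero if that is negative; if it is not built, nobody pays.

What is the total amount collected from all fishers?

30

Total value 84 ≥ cost 73, so it is built.
Fisher 1: others sum to 64; max(0, 73 - 64) = 9.
Fisher 2: others sum to 74; max(0, 73 - 74) = 0.
Fisher 3: others sum to 66; max(0, 73 - 66) = 7.
Fisher 4: others sum to 60; max(0, 73 - 60) = 13.
Fisher 5: others sum to 72; max(0, 73 - 72) = 1.
Total collected = 9 + 0 + 7 + 13 + 1 = 30.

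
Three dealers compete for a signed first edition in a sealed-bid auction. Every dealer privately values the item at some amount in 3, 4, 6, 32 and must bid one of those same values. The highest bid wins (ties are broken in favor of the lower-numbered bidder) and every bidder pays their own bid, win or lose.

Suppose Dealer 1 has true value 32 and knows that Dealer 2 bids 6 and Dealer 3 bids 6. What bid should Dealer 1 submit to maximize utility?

Bid 3: loses but pays 3, utility -3.
Bid 4: loses but pays 4, utility -4.
Bid 6: wins, pays 6, utility 32 - 6 = 26.
Bid 32: wins, pays 32, utility 32 - 32 = 0.
The best choice is 6 with utility 26.

6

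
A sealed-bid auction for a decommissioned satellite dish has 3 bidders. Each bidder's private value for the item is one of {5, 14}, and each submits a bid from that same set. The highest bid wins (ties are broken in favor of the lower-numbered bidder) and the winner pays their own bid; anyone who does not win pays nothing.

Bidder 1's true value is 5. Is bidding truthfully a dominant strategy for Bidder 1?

Check each profile of the others' bids and compare truth against every alternative bid.
Others bid (5, 5): truth gives 0, best alternative gives -9.
Others bid (5, 14): truth gives 0, best alternative gives -9.
Others bid (14, 5): truth gives 0, best alternative gives -9.
Others bid (14, 14): truth gives 0, best alternative gives -9.
In every case the truthful bid is at least as good as any alternative, so it is a dominant strategy.

Yes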